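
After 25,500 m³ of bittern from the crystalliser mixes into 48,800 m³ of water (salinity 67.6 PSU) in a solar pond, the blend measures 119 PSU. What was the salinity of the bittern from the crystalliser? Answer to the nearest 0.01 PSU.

217.37 PSU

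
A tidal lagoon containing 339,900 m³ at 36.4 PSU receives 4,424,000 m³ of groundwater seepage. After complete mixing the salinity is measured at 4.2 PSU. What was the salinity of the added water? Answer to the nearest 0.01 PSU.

1.73 PSU

Salt balance: 339,900×36.4 + 4,424,000×S = 4,763,900×4.2
12,372,360 + 4,424,000·S = 20,008,380
S = (20,008,380 − 12,372,360) / 4,424,000 = 1.726 PSU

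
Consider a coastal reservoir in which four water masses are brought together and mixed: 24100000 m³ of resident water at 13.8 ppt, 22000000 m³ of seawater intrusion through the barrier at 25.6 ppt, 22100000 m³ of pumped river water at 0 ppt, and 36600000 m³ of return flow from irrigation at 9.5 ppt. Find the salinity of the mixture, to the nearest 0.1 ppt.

11.9 ppt

Total salt / total volume:
salt = 24,100,000×13.8 + 22,000,000×25.6 + 22,100,000×0 + 36,600,000×9.5 = 332,580,000 + 563,200,000 + 0 + 347,700,000 = 1,243,480,000
volume = 24,100,000 + 22,000,000 + 22,100,000 + 36,600,000 = 104,800,000 m³
S = 1,243,480,000 / 104,800,000 = 11.865 ppt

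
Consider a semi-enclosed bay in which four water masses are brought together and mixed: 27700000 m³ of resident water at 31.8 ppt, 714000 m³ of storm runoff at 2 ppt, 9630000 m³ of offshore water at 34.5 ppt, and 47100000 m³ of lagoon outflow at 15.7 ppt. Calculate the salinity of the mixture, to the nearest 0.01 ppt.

Mass of salt is conserved:
salt = 27,700,000×31.8 + 714,000×2 + 9,630,000×34.5 + 47,100,000×15.7 = 880,860,000 + 1,428,000 + 332,235,000 + 739,470,000 = 1,953,993,000
volume = 27,700,000 + 714,000 + 9,630,000 + 47,100,000 = 85,144,000 m³
S = 1,953,993,000 / 85,144,000 = 22.9493 ppt

22.95 ppt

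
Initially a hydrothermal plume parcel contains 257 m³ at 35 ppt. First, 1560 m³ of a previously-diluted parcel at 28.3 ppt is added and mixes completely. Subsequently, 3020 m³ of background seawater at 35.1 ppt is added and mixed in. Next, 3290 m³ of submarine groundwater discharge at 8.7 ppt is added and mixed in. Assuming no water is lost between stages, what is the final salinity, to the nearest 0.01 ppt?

By conservation of dissolved salt,
Initial salt = 257×35 = 8,995
After stage 1: salt = 8,995 + 1,560×28.3 = 53,143; volume = 1,817 m³; S = 29.248 ppt
After stage 2: salt = 53,143 + 3,020×35.1 = 159,145; volume = 4,837 m³; S = 32.902 ppt
After stage 3: salt = 159,145 + 3,290×8.7 = 187,768; volume = 8,127 m³
S = 187,768 / 8,127 = 23.1042 ppt

23.10 ppt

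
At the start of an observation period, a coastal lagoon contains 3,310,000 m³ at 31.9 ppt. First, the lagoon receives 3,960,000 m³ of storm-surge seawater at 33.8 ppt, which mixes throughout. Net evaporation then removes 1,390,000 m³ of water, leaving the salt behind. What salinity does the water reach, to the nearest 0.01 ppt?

After mixing: salt = 3,310,000×31.9 + 3,960,000×33.8 = 239,437,000; volume = 7,270,000 m³
After evaporation: salt unchanged = 239,437,000; volume = 7,270,000 − 1,390,000 = 5,880,000 m³
S = 239,437,000 / 5,880,000 = 40.7206 ppt

40.72 ppt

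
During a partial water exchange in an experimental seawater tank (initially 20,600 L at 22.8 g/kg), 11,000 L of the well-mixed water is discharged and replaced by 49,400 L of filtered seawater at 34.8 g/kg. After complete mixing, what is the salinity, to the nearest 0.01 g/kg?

32.85 g/kg

Remaining after removal: 9,600 L at 22.8 g/kg (salt = 218,880)
After addition: salt = 218,880 + 49,400×34.8 = 1,938,000; volume = 59,000 L
S = 1,938,000 / 59,000 = 32.8475 g/kg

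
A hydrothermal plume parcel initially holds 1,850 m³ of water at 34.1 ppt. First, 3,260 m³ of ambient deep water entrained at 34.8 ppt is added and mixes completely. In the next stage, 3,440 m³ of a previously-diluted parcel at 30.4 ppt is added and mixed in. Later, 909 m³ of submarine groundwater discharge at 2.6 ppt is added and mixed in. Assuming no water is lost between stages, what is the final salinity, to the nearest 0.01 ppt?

By conservation of dissolved salt,
Initial salt = 1,850×34.1 = 63,085
After stage 1: salt = 63,085 + 3,260×34.8 = 176,533; volume = 5,110 m³; S = 34.547 ppt
After stage 2: salt = 176,533 + 3,440×30.4 = 281,109; volume = 8,550 m³; S = 32.878 ppt
After stage 3: salt = 281,109 + 909×2.6 = 283,472.4; volume = 9,459 m³
S = 283,472.4 / 9,459 = 29.9685 ppt

29.97 ppt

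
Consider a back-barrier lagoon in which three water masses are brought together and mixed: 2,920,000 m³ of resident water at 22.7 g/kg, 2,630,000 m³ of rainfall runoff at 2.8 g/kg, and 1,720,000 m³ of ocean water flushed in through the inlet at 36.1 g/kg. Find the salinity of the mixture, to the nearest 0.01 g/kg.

18.67 g/kg

Salt balance:
salt = 2,920,000×22.7 + 2,630,000×2.8 + 1,720,000×36.1 = 66,284,000 + 7,364,000 + 62,092,000 = 135,740,000
volume = 2,920,000 + 2,630,000 + 1,720,000 = 7,270,000 m³
S = 135,740,000 / 7,270,000 = 18.6713 g/kg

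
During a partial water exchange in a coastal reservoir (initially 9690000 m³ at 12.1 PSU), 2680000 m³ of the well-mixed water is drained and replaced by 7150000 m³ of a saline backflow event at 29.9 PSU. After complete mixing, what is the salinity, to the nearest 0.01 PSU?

Remaining after removal: 7,010,000 m³ at 12.1 PSU (salt = 84,821,000)
After addition: salt = 84,821,000 + 7,150,000×29.9 = 298,606,000; volume = 14,160,000 m³
S = 298,606,000 / 14,160,000 = 21.088 PSU

21.09 PSU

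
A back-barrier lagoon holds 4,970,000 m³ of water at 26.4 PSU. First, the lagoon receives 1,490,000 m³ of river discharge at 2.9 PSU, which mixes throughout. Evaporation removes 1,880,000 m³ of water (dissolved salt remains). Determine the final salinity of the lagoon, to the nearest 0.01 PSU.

After mixing: salt = 4,970,000×26.4 + 1,490,000×2.9 = 135,529,000; volume = 6,460,000 m³
After evaporation: salt unchanged = 135,529,000; volume = 6,460,000 − 1,880,000 = 4,580,000 m³
S = 135,529,000 / 4,580,000 = 29.5915 PSU

29.59 PSU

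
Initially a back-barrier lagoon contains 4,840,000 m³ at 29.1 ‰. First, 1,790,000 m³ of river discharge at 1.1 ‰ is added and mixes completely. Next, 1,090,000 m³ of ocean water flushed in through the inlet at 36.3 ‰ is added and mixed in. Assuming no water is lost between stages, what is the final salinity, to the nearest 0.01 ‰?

Conserving salt mass:
Initial salt = 4,840,000×29.1 = 140,844,000
After stage 1: salt = 140,844,000 + 1,790,000×1.1 = 142,813,000; volume = 6,630,000 m³; S = 21.54 ‰
After stage 2: salt = 142,813,000 + 1,090,000×36.3 = 182,380,000; volume = 7,720,000 m³
S = 182,380,000 / 7,720,000 = 23.6244 ‰

23.62 ‰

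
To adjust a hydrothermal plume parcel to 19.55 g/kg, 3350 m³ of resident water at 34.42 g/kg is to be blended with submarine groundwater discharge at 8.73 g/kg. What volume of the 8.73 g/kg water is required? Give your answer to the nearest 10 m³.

4600 m³

Salt balance: 3,350×34.42 + V×8.73 = (3,350+V)×19.55
115,307 + 8.73V = 65,492.5 + 19.55V
49,814.5 = 10.82V
V = 4,603.93 m³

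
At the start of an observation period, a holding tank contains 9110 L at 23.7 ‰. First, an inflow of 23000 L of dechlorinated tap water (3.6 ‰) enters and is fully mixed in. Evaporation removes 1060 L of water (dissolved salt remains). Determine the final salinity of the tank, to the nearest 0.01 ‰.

After mixing: salt = 9,110×23.7 + 23,000×3.6 = 298,707; volume = 32,110 L
After evaporation: salt unchanged = 298,707; volume = 32,110 − 1,060 = 31,050 L
S = 298,707 / 31,050 = 9.6202 ‰

9.62 ‰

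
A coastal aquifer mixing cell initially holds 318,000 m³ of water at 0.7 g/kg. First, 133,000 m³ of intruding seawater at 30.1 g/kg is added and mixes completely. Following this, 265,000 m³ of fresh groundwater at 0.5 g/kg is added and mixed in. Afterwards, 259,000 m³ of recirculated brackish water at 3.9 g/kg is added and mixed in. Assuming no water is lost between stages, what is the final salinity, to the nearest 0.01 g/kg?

Conserving salt mass:
Initial salt = 318,000×0.7 = 222,600
After stage 1: salt = 222,600 + 133,000×30.1 = 4,225,900; volume = 451,000 m³; S = 9.37 g/kg
After stage 2: salt = 4,225,900 + 265,000×0.5 = 4,358,400; volume = 716,000 m³; S = 6.087 g/kg
After stage 3: salt = 4,358,400 + 259,000×3.9 = 5,368,500; volume = 975,000 m³
S = 5,368,500 / 975,000 = 5.5062 g/kg

5.51 g/kg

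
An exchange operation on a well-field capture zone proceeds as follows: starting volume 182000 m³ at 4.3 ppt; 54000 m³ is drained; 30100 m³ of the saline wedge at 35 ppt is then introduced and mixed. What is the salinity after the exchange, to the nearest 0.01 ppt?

10.14 ppt

Remaining after removal: 128,000 m³ at 4.3 ppt (salt = 550,400)
After addition: salt = 550,400 + 30,100×35 = 1,603,900; volume = 158,100 m³
S = 1,603,900 / 158,100 = 10.1448 ppt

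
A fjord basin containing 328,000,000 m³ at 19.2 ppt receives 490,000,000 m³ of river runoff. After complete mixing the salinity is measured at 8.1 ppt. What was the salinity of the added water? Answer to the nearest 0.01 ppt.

Salt balance: 328,000,000×19.2 + 490,000,000×S = 818,000,000×8.1
6,297,600,000 + 490,000,000·S = 6,625,800,000
S = (6,625,800,000 − 6,297,600,000) / 490,000,000 = 0.6698 ppt

0.67 ppt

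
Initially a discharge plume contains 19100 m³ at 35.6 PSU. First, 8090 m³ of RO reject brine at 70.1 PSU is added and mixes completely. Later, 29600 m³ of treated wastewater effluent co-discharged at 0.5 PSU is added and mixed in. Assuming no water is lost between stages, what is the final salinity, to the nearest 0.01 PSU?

22.22 PSU

Conserving salt mass:
Initial salt = 19,100×35.6 = 679,960
After stage 1: salt = 679,960 + 8,090×70.1 = 1,247,069; volume = 27,190 m³; S = 45.865 PSU
After stage 2: salt = 1,247,069 + 29,600×0.5 = 1,261,869; volume = 56,790 m³
S = 1,261,869 / 56,790 = 22.2199 PSU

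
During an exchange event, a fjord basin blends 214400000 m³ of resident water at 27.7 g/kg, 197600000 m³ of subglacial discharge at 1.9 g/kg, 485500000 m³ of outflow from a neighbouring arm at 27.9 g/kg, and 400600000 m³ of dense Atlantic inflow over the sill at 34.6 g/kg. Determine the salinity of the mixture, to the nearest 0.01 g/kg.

Total salt / total volume:
salt = 214,400,000×27.7 + 197,600,000×1.9 + 485,500,000×27.9 + 400,600,000×34.6 = 5,938,880,000 + 375,440,000 + 13,545,450,000 + 13,860,760,000 = 33,720,530,000
volume = 214,400,000 + 197,600,000 + 485,500,000 + 400,600,000 = 1,298,100,000 m³
S = 33,720,530,000 / 1,298,100,000 = 25.9768 g/kg

25.98 g/kg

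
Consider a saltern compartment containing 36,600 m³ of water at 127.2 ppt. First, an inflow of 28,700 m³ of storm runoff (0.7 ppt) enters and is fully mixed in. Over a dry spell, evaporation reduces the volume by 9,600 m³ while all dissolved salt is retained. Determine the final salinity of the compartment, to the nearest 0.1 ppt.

83.9 ppt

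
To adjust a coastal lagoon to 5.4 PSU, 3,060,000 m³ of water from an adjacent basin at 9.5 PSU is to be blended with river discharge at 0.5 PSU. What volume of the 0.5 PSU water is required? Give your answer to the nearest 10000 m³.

Salt balance: 3,060,000×9.5 + V×0.5 = (3,060,000+V)×5.4
29,070,000 + 0.5V = 16,524,000 + 5.4V
12,546,000 = 4.9V
V = 2,560,408.16 m³

2560000 m³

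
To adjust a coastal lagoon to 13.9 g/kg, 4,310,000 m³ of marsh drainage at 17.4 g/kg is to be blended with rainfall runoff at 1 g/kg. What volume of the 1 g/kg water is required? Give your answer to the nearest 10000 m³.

1170000 m³

Salt balance: 4,310,000×17.4 + V×1 = (4,310,000+V)×13.9
74,994,000 + 1V = 59,909,000 + 13.9V
15,085,000 = 12.9V
V = 1,169,379.84 m³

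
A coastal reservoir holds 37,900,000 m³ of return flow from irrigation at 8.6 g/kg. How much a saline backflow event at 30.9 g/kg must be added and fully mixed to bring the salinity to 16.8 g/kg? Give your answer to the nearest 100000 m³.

22000000 m³

Salt balance: 37,900,000×8.6 + V×30.9 = (37,900,000+V)×16.8
325,940,000 + 30.9V = 636,720,000 + 16.8V
310,780,000 = 14.1V
V = 22,041,134.75 m³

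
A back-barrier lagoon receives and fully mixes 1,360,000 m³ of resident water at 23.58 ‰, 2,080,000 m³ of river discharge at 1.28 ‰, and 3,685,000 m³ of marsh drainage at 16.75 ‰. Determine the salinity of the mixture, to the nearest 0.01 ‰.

13.54 ‰

Mass of salt is conserved:
salt = 1,360,000×23.58 + 2,080,000×1.28 + 3,685,000×16.75 = 32,068,800 + 2,662,400 + 61,723,750 = 96,454,950
volume = 1,360,000 + 2,080,000 + 3,685,000 = 7,125,000 m³
S = 96,454,950 / 7,125,000 = 13.5375 ‰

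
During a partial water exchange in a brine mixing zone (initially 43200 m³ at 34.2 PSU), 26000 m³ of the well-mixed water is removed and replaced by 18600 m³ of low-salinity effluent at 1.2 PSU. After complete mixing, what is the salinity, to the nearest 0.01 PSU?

Remaining after removal: 17,200 m³ at 34.2 PSU (salt = 588,240)
After addition: salt = 588,240 + 18,600×1.2 = 610,560; volume = 35,800 m³
S = 610,560 / 35,800 = 17.0547 PSU

17.05 PSU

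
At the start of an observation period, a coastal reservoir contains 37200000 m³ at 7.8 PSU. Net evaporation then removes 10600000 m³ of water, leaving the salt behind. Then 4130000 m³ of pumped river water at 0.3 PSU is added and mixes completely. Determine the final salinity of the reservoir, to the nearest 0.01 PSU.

After evaporation: salt = 37,200,000×7.8 = 290,160,000; volume = 37,200,000 − 10,600,000 = 26,600,000 m³
After mixing: salt = 290,160,000 + 4,130,000×0.3 = 291,399,000; volume = 26,600,000 + 4,130,000 = 30,730,000 m³
S = 291,399,000 / 30,730,000 = 9.4826 PSU

9.48 PSU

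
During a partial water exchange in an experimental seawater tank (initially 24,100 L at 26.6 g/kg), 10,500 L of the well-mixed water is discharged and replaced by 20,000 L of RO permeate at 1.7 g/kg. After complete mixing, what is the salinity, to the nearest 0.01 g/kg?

11.78 g/kg

Remaining after removal: 13,600 L at 26.6 g/kg (salt = 361,760)
After addition: salt = 361,760 + 20,000×1.7 = 395,760; volume = 33,600 L
S = 395,760 / 33,600 = 11.7786 g/kg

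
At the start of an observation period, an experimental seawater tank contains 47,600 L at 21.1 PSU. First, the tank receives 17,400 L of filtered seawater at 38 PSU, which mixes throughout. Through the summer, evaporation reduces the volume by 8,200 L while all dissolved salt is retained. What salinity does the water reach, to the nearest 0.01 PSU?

After mixing: salt = 47,600×21.1 + 17,400×38 = 1,665,560; volume = 65,000 L
After evaporation: salt unchanged = 1,665,560; volume = 65,000 − 8,200 = 56,800 L
S = 1,665,560 / 56,800 = 29.3232 PSU

29.32 PSU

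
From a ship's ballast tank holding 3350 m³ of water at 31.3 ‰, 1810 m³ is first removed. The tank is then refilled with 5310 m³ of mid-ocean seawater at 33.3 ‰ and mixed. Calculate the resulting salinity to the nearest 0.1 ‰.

32.9 ‰

Remaining after removal: 1,540 m³ at 31.3 ‰ (salt = 48,202)
After addition: salt = 48,202 + 5,310×33.3 = 225,025; volume = 6,850 m³
S = 225,025 / 6,850 = 32.8504 ‰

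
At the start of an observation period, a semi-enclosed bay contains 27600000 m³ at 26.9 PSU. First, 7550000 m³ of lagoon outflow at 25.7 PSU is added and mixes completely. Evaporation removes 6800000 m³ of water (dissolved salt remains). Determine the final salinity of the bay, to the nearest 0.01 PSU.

After mixing: salt = 27,600,000×26.9 + 7,550,000×25.7 = 936,475,000; volume = 35,150,000 m³
After evaporation: salt unchanged = 936,475,000; volume = 35,150,000 − 6,800,000 = 28,350,000 m³
S = 936,475,000 / 28,350,000 = 33.0326 PSU

33.03 PSU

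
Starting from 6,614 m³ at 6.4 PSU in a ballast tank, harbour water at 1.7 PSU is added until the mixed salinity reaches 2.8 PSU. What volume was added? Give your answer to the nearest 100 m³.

21600 m³

Salt balance: 6,614×6.4 + V×1.7 = (6,614+V)×2.8
42,329.6 + 1.7V = 18,519.2 + 2.8V
23,810.4 = 1.1V
V = 21,645.82 m³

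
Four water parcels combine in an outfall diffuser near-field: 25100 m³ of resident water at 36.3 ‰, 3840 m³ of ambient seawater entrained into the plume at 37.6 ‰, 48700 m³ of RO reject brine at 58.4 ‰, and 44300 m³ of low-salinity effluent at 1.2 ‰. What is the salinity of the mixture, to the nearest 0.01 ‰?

Total salt / total volume:
salt = 25,100×36.3 + 3,840×37.6 + 48,700×58.4 + 44,300×1.2 = 911,130 + 144,384 + 2,844,080 + 53,160 = 3,952,754
volume = 25,100 + 3,840 + 48,700 + 44,300 = 121,940 m³
S = 3,952,754 / 121,940 = 32.4156 ‰

32.42 ‰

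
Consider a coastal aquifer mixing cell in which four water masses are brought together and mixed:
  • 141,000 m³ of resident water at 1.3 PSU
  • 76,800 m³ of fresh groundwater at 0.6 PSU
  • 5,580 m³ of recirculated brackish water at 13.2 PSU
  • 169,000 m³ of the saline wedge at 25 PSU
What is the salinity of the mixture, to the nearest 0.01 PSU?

By conservation of dissolved salt,
salt = 141,000×1.3 + 76,800×0.6 + 5,580×13.2 + 169,000×25 = 183,300 + 46,080 + 73,656 + 4,225,000 = 4,528,036
volume = 141,000 + 76,800 + 5,580 + 169,000 = 392,380 m³
S = 4,528,036 / 392,380 = 11.5399 PSU

11.54 PSU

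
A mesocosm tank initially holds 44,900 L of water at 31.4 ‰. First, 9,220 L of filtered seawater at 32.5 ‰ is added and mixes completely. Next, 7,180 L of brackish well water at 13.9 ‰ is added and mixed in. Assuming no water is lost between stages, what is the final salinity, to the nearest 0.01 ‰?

29.52 ‰

Mass of salt is conserved:
Initial salt = 44,900×31.4 = 1,409,860
After stage 1: salt = 1,409,860 + 9,220×32.5 = 1,709,510; volume = 54,120 L; S = 31.587 ‰
After stage 2: salt = 1,709,510 + 7,180×13.9 = 1,809,312; volume = 61,300 L
S = 1,809,312 / 61,300 = 29.5157 ‰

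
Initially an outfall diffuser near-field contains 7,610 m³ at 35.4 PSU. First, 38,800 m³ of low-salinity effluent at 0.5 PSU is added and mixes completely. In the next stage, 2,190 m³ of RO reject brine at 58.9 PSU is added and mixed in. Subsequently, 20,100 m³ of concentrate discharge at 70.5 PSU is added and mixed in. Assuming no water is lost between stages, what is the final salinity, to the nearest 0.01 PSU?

26.71 PSU

Mass of salt is conserved:
Initial salt = 7,610×35.4 = 269,394
After stage 1: salt = 269,394 + 38,800×0.5 = 288,794; volume = 46,410 m³; S = 6.223 PSU
After stage 2: salt = 288,794 + 2,190×58.9 = 417,785; volume = 48,600 m³; S = 8.596 PSU
After stage 3: salt = 417,785 + 20,100×70.5 = 1,834,835; volume = 68,700 m³
S = 1,834,835 / 68,700 = 26.7079 PSU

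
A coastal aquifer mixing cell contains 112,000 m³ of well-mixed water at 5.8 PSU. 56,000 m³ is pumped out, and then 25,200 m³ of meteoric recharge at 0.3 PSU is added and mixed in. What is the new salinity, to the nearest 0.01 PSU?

4.09 PSU

Remaining after removal: 56,000 m³ at 5.8 PSU (salt = 324,800)
After addition: salt = 324,800 + 25,200×0.3 = 332,360; volume = 81,200 m³
S = 332,360 / 81,200 = 4.0931 PSU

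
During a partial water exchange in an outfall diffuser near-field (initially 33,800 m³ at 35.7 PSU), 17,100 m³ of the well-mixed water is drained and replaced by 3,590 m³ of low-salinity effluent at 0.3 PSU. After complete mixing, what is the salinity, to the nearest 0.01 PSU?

Remaining after removal: 16,700 m³ at 35.7 PSU (salt = 596,190)
After addition: salt = 596,190 + 3,590×0.3 = 597,267; volume = 20,290 m³
S = 597,267 / 20,290 = 29.4365 PSU

29.44 PSU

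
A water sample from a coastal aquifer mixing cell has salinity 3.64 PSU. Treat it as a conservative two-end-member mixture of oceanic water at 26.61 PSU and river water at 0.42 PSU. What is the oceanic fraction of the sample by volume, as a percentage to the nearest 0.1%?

Let g be the oceanic fraction. Salt balance per unit volume:
g×26.61 + (1−g)×0.42 = 3.64
g = (3.64 − 0.42) / (26.61 − 0.42) = 3.22/26.19 = 0.1229

12.3%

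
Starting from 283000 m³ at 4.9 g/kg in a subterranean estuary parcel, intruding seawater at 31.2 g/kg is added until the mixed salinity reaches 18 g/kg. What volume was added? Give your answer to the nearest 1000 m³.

281000 m³

Salt balance: 283,000×4.9 + V×31.2 = (283,000+V)×18
1,386,700 + 31.2V = 5,094,000 + 18V
3,707,300 = 13.2V
V = 280,856.06 m³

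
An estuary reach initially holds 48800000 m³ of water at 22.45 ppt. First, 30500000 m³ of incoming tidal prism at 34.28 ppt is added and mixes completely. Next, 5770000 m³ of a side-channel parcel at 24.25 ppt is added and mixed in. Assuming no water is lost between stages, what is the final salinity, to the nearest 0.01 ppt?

Salt balance:
Initial salt = 48,800,000×22.45 = 1,095,560,000
After stage 1: salt = 1,095,560,000 + 30,500,000×34.28 = 2,141,100,000; volume = 79,300,000 m³; S = 27 ppt
After stage 2: salt = 2,141,100,000 + 5,770,000×24.25 = 2,281,022,500; volume = 85,070,000 m³
S = 2,281,022,500 / 85,070,000 = 26.8135 ppt

26.81 ppt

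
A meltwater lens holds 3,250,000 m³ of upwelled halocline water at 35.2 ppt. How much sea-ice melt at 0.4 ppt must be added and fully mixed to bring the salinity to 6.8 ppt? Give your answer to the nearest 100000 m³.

14400000 m³

Salt balance: 3,250,000×35.2 + V×0.4 = (3,250,000+V)×6.8
114,400,000 + 0.4V = 22,100,000 + 6.8V
92,300,000 = 6.4V
V = 14,421,875 m³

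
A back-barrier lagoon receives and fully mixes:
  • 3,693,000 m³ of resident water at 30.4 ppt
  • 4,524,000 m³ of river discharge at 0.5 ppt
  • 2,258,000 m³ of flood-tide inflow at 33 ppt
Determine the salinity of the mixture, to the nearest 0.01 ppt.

18.05 ppt

Total salt / total volume:
salt = 3,693,000×30.4 + 4,524,000×0.5 + 2,258,000×33 = 112,267,200 + 2,262,000 + 74,514,000 = 189,043,200
volume = 3,693,000 + 4,524,000 + 2,258,000 = 10,475,000 m³
S = 189,043,200 / 10,475,000 = 18.0471 ppt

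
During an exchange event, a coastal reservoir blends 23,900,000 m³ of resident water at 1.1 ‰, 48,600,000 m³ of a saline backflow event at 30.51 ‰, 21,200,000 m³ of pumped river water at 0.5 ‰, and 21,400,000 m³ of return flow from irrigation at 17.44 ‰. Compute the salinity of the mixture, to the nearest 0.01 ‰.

Conserving salt mass:
salt = 23,900,000×1.1 + 48,600,000×30.51 + 21,200,000×0.5 + 21,400,000×17.44 = 26,290,000 + 1,482,786,000 + 10,600,000 + 373,216,000 = 1,892,892,000
volume = 23,900,000 + 48,600,000 + 21,200,000 + 21,400,000 = 115,100,000 m³
S = 1,892,892,000 / 115,100,000 = 16.4456 ‰

16.45 ‰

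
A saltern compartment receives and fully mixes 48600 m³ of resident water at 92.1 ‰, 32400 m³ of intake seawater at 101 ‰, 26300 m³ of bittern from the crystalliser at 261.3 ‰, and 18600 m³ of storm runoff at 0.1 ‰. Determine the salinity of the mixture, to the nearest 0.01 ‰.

116.14 ‰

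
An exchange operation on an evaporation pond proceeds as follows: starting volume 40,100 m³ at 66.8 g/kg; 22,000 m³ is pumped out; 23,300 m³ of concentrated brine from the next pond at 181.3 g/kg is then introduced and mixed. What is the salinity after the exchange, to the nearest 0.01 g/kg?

131.24 g/kg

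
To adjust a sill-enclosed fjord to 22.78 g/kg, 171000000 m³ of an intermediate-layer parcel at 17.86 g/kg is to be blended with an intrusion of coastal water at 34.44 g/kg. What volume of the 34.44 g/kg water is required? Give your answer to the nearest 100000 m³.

Salt balance: 171,000,000×17.86 + V×34.44 = (171,000,000+V)×22.78
3,054,060,000 + 34.44V = 3,895,380,000 + 22.78V
841,320,000 = 11.66V
V = 72,154,373.93 m³

72200000 m³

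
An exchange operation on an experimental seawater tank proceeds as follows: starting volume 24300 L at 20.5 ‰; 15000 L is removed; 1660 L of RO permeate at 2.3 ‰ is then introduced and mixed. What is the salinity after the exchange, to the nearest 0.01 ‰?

17.74 ‰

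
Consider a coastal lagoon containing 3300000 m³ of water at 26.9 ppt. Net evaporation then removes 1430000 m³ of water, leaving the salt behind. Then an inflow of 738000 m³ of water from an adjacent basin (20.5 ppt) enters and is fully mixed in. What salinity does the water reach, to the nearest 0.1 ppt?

39.8 ppt

After evaporation: salt = 3,300,000×26.9 = 88,770,000; volume = 3,300,000 − 1,430,000 = 1,870,000 m³
After mixing: salt = 88,770,000 + 738,000×20.5 = 103,899,000; volume = 1,870,000 + 738,000 = 2,608,000 m³
S = 103,899,000 / 2,608,000 = 39.8386 ppt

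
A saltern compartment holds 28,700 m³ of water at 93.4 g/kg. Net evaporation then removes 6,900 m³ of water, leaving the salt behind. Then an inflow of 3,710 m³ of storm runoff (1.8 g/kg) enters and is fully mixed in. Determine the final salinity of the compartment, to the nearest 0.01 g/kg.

After evaporation: salt = 28,700×93.4 = 2,680,580; volume = 28,700 − 6,900 = 21,800 m³
After mixing: salt = 2,680,580 + 3,710×1.8 = 2,687,258; volume = 21,800 + 3,710 = 25,510 m³
S = 2,687,258 / 25,510 = 105.3414 g/kg

105.34 g/kg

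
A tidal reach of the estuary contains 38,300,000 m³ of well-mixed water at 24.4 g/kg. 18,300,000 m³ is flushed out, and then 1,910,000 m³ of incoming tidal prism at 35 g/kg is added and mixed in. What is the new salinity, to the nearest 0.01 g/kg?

Remaining after removal: 20,000,000 m³ at 24.4 g/kg (salt = 488,000,000)
After addition: salt = 488,000,000 + 1,910,000×35 = 554,850,000; volume = 21,910,000 m³
S = 554,850,000 / 21,910,000 = 25.3241 g/kg

25.32 g/kg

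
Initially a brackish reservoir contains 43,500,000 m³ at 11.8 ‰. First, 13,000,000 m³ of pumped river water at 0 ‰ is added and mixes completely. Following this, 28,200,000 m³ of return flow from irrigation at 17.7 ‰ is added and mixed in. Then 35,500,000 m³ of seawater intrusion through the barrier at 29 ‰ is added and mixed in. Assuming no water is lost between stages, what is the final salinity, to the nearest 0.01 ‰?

Weighted by volume,
Initial salt = 43,500,000×11.8 = 513,300,000
After stage 1: salt = 513,300,000 + 13,000,000×0 = 513,300,000; volume = 56,500,000 m³; S = 9.085 ‰
After stage 2: salt = 513,300,000 + 28,200,000×17.7 = 1,012,440,000; volume = 84,700,000 m³; S = 11.953 ‰
After stage 3: salt = 1,012,440,000 + 35,500,000×29 = 2,041,940,000; volume = 120,200,000 m³
S = 2,041,940,000 / 120,200,000 = 16.9879 ‰

16.99 ‰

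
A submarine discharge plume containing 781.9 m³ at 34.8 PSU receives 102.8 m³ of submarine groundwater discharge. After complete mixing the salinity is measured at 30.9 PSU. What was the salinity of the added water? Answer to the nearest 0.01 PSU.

1.24 PSU

Salt balance: 781.9×34.8 + 102.8×S = 884.7×30.9
27,210.12 + 102.8·S = 27,337.23
S = (27,337.23 − 27,210.12) / 102.8 = 1.2365 PSU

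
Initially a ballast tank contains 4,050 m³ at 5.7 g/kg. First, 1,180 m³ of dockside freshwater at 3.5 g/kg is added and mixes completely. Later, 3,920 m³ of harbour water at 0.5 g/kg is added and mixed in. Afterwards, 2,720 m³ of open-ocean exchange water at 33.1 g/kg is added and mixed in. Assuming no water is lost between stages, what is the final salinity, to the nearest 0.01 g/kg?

10.04 g/kg

Mass of salt is conserved:
Initial salt = 4,050×5.7 = 23,085
After stage 1: salt = 23,085 + 1,180×3.5 = 27,215; volume = 5,230 m³; S = 5.204 g/kg
After stage 2: salt = 27,215 + 3,920×0.5 = 29,175; volume = 9,150 m³; S = 3.189 g/kg
After stage 3: salt = 29,175 + 2,720×33.1 = 119,207; volume = 11,870 m³
S = 119,207 / 11,870 = 10.0427 g/kg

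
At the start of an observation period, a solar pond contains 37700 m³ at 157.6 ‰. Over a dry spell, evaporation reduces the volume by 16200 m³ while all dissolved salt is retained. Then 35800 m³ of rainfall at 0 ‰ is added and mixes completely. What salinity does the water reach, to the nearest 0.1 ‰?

After evaporation: salt = 37,700×157.6 = 5,941,520; volume = 37,700 − 16,200 = 21,500 m³
After mixing: salt = 5,941,520 + 35,800×0 = 5,941,520; volume = 21,500 + 35,800 = 57,300 m³
S = 5,941,520 / 57,300 = 103.6914 ‰

103.7 ‰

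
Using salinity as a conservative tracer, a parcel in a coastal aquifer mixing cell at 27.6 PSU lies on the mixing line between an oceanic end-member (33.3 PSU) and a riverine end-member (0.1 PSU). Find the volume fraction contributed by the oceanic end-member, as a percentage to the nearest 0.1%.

82.8%

Let g be the oceanic fraction. Salt balance per unit volume:
g×33.3 + (1−g)×0.1 = 27.6
g = (27.6 − 0.1) / (33.3 − 0.1) = 27.5/33.2 = 0.8283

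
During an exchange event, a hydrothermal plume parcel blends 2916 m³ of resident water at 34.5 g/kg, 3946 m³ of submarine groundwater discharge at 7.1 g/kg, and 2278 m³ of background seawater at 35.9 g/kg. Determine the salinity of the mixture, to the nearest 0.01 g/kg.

Mass of salt is conserved:
salt = 2,916×34.5 + 3,946×7.1 + 2,278×35.9 = 100,602 + 28,016.6 + 81,780.2 = 210,398.8
volume = 2,916 + 3,946 + 2,278 = 9,140 m³
S = 210,398.8 / 9,140 = 23.0196 g/kg

23.02 g/kg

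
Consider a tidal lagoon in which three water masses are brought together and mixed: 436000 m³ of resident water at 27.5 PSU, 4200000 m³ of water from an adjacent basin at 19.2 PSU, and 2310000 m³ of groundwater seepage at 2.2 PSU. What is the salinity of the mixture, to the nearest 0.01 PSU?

Total salt / total volume:
salt = 436,000×27.5 + 4,200,000×19.2 + 2,310,000×2.2 = 11,990,000 + 80,640,000 + 5,082,000 = 97,712,000
volume = 436,000 + 4,200,000 + 2,310,000 = 6,946,000 m³
S = 97,712,000 / 6,946,000 = 14.0674 PSU

14.07 PSU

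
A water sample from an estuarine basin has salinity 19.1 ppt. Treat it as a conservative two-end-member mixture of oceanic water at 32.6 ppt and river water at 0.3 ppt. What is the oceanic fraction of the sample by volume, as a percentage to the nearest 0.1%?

58.2%

Let g be the oceanic fraction. Salt balance per unit volume:
g×32.6 + (1−g)×0.3 = 19.1
g = (19.1 − 0.3) / (32.6 − 0.3) = 18.8/32.3 = 0.582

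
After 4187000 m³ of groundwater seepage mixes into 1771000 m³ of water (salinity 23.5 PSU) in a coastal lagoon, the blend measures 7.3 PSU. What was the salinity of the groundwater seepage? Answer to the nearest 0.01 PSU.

0.45 PSU

Salt balance: 1,771,000×23.5 + 4,187,000×S = 5,958,000×7.3
41,618,500 + 4,187,000·S = 43,493,400
S = (43,493,400 − 41,618,500) / 4,187,000 = 0.4478 PSU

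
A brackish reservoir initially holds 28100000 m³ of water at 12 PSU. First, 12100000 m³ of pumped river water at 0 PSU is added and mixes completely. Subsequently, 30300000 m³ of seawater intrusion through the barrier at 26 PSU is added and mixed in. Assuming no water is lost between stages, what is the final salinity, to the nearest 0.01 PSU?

15.96 PSU

Conserving salt mass:
Initial salt = 28,100,000×12 = 337,200,000
After stage 1: salt = 337,200,000 + 12,100,000×0 = 337,200,000; volume = 40,200,000 m³; S = 8.388 PSU
After stage 2: salt = 337,200,000 + 30,300,000×26 = 1,125,000,000; volume = 70,500,000 m³
S = 1,125,000,000 / 70,500,000 = 15.9574 PSU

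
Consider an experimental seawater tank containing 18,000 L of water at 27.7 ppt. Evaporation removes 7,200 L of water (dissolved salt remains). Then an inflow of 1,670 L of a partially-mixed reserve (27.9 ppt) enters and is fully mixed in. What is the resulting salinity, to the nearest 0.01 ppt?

43.72 ppt

After evaporation: salt = 18,000×27.7 = 498,600; volume = 18,000 − 7,200 = 10,800 L
After mixing: salt = 498,600 + 1,670×27.9 = 545,193; volume = 10,800 + 1,670 = 12,470 L
S = 545,193 / 12,470 = 43.7204 ppt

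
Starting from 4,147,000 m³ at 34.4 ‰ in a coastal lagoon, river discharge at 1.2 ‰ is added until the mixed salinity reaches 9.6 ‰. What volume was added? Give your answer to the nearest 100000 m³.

12200000 m³

Salt balance: 4,147,000×34.4 + V×1.2 = (4,147,000+V)×9.6
142,656,800 + 1.2V = 39,811,200 + 9.6V
102,845,600 = 8.4V
V = 12,243,523.81 m³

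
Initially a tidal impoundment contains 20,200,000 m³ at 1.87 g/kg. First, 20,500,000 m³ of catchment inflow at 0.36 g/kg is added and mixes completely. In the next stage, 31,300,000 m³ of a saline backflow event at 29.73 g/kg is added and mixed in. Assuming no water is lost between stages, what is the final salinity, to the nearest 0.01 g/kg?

13.55 g/kg

Total salt / total volume:
Initial salt = 20,200,000×1.87 = 37,774,000
After stage 1: salt = 37,774,000 + 20,500,000×0.36 = 45,154,000; volume = 40,700,000 m³; S = 1.109 g/kg
After stage 2: salt = 45,154,000 + 31,300,000×29.73 = 975,703,000; volume = 72,000,000 m³
S = 975,703,000 / 72,000,000 = 13.5514 g/kg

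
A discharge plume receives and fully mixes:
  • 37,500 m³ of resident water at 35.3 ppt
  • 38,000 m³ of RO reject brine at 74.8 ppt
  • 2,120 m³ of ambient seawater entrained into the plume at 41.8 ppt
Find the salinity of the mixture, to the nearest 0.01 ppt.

54.82 ppt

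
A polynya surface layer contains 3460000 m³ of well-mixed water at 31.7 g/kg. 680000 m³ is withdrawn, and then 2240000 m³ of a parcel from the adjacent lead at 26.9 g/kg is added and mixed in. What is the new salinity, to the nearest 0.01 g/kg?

Remaining after removal: 2,780,000 m³ at 31.7 g/kg (salt = 88,126,000)
After addition: salt = 88,126,000 + 2,240,000×26.9 = 148,382,000; volume = 5,020,000 m³
S = 148,382,000 / 5,020,000 = 29.5582 g/kg

29.56 g/kg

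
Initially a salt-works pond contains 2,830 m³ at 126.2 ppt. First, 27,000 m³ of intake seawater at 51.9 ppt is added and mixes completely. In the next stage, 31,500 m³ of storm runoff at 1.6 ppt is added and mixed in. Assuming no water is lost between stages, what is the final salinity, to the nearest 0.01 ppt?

Mass of salt is conserved:
Initial salt = 2,830×126.2 = 357,146
After stage 1: salt = 357,146 + 27,000×51.9 = 1,758,446; volume = 29,830 m³; S = 58.949 ppt
After stage 2: salt = 1,758,446 + 31,500×1.6 = 1,808,846; volume = 61,330 m³
S = 1,808,846 / 61,330 = 29.4937 ppt

29.49 ppt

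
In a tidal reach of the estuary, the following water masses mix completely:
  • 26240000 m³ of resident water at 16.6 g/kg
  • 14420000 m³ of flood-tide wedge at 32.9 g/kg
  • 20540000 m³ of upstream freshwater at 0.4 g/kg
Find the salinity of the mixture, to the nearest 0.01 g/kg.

15.00 g/kg

Mass of salt is conserved:
salt = 26,240,000×16.6 + 14,420,000×32.9 + 20,540,000×0.4 = 435,584,000 + 474,418,000 + 8,216,000 = 918,218,000
volume = 26,240,000 + 14,420,000 + 20,540,000 = 61,200,000 m³
S = 918,218,000 / 61,200,000 = 15.0036 g/kg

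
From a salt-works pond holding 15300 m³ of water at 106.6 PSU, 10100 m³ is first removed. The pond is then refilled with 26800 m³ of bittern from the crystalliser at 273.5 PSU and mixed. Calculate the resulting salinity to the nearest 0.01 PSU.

Remaining after removal: 5,200 m³ at 106.6 PSU (salt = 554,320)
After addition: salt = 554,320 + 26,800×273.5 = 7,884,120; volume = 32,000 m³
S = 7,884,120 / 32,000 = 246.3788 PSU

246.38 PSU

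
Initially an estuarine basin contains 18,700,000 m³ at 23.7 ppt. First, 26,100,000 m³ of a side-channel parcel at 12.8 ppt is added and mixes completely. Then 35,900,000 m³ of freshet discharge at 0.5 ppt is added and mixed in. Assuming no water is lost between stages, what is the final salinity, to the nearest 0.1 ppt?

9.9 ppt

Conserving salt mass:
Initial salt = 18,700,000×23.7 = 443,190,000
After stage 1: salt = 443,190,000 + 26,100,000×12.8 = 777,270,000; volume = 44,800,000 m³; S = 17.35 ppt
After stage 2: salt = 777,270,000 + 35,900,000×0.5 = 795,220,000; volume = 80,700,000 m³
S = 795,220,000 / 80,700,000 = 9.854 ppt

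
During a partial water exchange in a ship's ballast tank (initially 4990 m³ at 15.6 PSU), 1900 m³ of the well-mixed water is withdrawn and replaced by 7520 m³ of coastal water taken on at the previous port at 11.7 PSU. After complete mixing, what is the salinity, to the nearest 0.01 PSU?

12.84 PSU

Remaining after removal: 3,090 m³ at 15.6 PSU (salt = 48,204)
After addition: salt = 48,204 + 7,520×11.7 = 136,188; volume = 10,610 m³
S = 136,188 / 10,610 = 12.8358 PSU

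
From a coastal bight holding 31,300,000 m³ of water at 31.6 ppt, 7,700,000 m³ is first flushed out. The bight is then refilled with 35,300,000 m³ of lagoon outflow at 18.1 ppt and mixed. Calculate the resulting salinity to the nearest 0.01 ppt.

23.51 ppt

Remaining after removal: 23,600,000 m³ at 31.6 ppt (salt = 745,760,000)
After addition: salt = 745,760,000 + 35,300,000×18.1 = 1,384,690,000; volume = 58,900,000 m³
S = 1,384,690,000 / 58,900,000 = 23.5092 ppt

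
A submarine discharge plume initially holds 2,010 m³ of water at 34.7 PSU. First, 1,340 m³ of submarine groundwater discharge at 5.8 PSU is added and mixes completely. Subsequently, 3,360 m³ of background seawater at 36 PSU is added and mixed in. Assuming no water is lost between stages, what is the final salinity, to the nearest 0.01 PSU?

29.58 PSU

Weighted by volume,
Initial salt = 2,010×34.7 = 69,747
After stage 1: salt = 69,747 + 1,340×5.8 = 77,519; volume = 3,350 m³; S = 23.14 PSU
After stage 2: salt = 77,519 + 3,360×36 = 198,479; volume = 6,710 m³
S = 198,479 / 6,710 = 29.5796 PSU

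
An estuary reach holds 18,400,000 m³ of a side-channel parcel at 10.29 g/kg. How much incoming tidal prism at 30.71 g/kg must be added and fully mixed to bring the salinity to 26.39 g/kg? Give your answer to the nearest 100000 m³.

68600000 m³

Salt balance: 18,400,000×10.29 + V×30.71 = (18,400,000+V)×26.39
189,336,000 + 30.71V = 485,576,000 + 26.39V
296,240,000 = 4.32V
V = 68,574,074.07 m³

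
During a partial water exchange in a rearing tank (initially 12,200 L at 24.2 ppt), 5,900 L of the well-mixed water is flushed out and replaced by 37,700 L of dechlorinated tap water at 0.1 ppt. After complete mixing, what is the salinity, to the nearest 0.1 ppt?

3.6 ppt

Remaining after removal: 6,300 L at 24.2 ppt (salt = 152,460)
After addition: salt = 152,460 + 37,700×0.1 = 156,230; volume = 44,000 L
S = 156,230 / 44,000 = 3.5507 ppt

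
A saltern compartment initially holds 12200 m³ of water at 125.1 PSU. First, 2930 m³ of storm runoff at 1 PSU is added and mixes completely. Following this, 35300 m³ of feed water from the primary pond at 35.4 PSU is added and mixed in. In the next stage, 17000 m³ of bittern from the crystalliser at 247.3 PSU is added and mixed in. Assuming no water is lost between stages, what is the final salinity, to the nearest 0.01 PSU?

103.56 PSU

Total salt / total volume:
Initial salt = 12,200×125.1 = 1,526,220
After stage 1: salt = 1,526,220 + 2,930×1 = 1,529,150; volume = 15,130 m³; S = 101.067 PSU
After stage 2: salt = 1,529,150 + 35,300×35.4 = 2,778,770; volume = 50,430 m³; S = 55.102 PSU
After stage 3: salt = 2,778,770 + 17,000×247.3 = 6,982,870; volume = 67,430 m³
S = 6,982,870 / 67,430 = 103.5573 PSU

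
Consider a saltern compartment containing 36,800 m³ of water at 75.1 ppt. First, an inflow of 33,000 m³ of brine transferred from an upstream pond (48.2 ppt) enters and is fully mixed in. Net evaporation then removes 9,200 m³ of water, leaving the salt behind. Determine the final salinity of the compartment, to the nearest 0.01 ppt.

71.85 ppt

After mixing: salt = 36,800×75.1 + 33,000×48.2 = 4,354,280; volume = 69,800 m³
After evaporation: salt unchanged = 4,354,280; volume = 69,800 − 9,200 = 60,600 m³
S = 4,354,280 / 60,600 = 71.8528 ppt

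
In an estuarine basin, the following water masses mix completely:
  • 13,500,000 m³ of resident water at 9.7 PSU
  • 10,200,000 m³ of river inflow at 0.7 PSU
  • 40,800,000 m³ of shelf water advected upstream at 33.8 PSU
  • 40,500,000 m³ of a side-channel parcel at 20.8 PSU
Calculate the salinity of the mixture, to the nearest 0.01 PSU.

22.47 PSU

Salt balance:
salt = 13,500,000×9.7 + 10,200,000×0.7 + 40,800,000×33.8 + 40,500,000×20.8 = 130,950,000 + 7,140,000 + 1,379,040,000 + 842,400,000 = 2,359,530,000
volume = 13,500,000 + 10,200,000 + 40,800,000 + 40,500,000 = 105,000,000 m³
S = 2,359,530,000 / 105,000,000 = 22.4717 PSU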